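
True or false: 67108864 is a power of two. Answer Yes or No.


0b100000000000000000000000000. Only one bit set => Yes

Yes


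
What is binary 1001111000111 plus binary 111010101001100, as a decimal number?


1001111000111 + 111010101001100 = 1000100100010011 = 35091

35091


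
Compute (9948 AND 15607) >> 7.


Step 1: 9948 & 15607 = 9428
Step 2: 9428 >> 7 = 73

73


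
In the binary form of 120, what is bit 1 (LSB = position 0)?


0b1111000, position 1 = 0

0


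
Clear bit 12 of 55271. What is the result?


55271 & ~(1 << 12) = 51175

51175


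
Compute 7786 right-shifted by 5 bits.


0b1111001101010 >> 5 = 0b11110011 = 243

243


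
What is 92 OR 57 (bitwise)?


0b1011100 | 0b111001 = 0b1111101 = 125

125


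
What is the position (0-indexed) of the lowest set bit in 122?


0b1111010. Lowest set bit at position 1

1


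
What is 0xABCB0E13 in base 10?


ABCB0E13 hex = 2882211347 decimal

2882211347


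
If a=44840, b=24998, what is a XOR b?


44840 ^ 24998 = 52878

52878


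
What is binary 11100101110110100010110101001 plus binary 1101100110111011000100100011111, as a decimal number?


11100101110110100010110101001 + 1101100110111011000100100011111 = 10001001100110001100111011001000 = 2308493000

2308493000


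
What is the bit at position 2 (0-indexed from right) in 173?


0b10101101, position 2 = 1

1


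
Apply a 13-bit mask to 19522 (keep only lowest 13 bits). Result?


19522 & 8191 = 3138

3138


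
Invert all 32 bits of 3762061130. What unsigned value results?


3762061130 ^ 4294967295 = 532906165

532906165


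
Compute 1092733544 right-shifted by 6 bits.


0b1000001001000011100101001101000 >> 6 = 0b1000001001000011100101001 = 17073961

17073961


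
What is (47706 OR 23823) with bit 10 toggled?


Step 1: 47706 | 23823 = 65375
Step 2: 65375 ^ (1 << 10) = 65375 ^ 1024 = 64351

64351


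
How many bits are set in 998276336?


0b111011100000000111110011110000 has 15 set bits

15


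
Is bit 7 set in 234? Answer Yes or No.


0b11101010, bit 7 = 1. Yes

Yes


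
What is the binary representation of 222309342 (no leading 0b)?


222309342 = 1101010000000010101111011110 in binary

1101010000000010101111011110


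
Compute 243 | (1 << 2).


243 | (1 << 2) = 243 | 4 = 247

247


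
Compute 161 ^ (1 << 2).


161 ^ (1 << 2) = 161 ^ 4 = 165

165


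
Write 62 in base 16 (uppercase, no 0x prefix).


62 = 3E hex

3E


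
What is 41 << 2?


0b101001 << 2 = 0b10100100 = 164

164


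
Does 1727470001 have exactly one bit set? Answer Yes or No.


0b1100110111101110001100110110001. Multiple bits set => No

No


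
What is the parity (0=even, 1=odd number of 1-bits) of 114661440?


0b110110101011001100001000000 has 11 ones => parity 1

1


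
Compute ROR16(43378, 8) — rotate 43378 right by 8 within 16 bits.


Rotate 0b1010100101110010 right by 8 (16-bit) = 0b111001010101001 = 29353

29353


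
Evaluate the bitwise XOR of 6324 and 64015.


0b1100010110100 ^ 0b1111101000001111 = 0b1110001010111011 = 58043

58043


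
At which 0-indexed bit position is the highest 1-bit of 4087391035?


0b11110011101000001010001100111011. Highest set bit at position 31

31


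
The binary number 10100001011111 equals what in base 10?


10100001011111 in decimal = 10335

10335


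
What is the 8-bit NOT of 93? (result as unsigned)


~0b1011101 = 0b10100010 = 162 (8-bit unsigned)

162


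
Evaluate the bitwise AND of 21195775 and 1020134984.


0b1010000110110101111111111 & 0b111100110011100000011001001000 = 0b10000100000001001001000 = 4325960

4325960


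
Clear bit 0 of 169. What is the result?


169 & ~(1 << 0) = 168

168


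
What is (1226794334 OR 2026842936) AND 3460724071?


Step 1: 1226794334 | 2026842936 = 2044686206
Step 2: 2044686206 & 3460724071 = 1212573030

1212573030


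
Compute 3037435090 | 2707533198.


0b10110101000010111001010011010010 | 0b10100001011000011010110110001110 = 0b10110101011010111011110111011110 = 3043737054

3043737054


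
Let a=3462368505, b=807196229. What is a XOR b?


3462368505 ^ 807196229 = 4265827004

4265827004


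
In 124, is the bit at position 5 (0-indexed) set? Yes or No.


0b1111100, bit 5 = 1. Yes

Yes


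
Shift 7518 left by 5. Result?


0b1110101011110 << 5 = 0b111010101111000000 = 240576

240576


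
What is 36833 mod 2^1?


36833 & 1 = 1

1


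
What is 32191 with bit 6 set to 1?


32191 | (1 << 6) = 32191 | 64 = 32255

32255


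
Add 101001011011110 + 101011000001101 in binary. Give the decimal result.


101001011011110 + 101011000001101 = 1010100011101011 = 43243

43243


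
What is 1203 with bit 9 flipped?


1203 ^ (1 << 9) = 1203 ^ 512 = 1715

1715


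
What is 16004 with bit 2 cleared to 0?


16004 & ~(1 << 2) = 16000

16000


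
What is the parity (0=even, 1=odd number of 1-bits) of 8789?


0b10001001010101 has 6 ones => parity 0

0


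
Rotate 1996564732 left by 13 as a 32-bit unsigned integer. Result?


Rotate 0b1110111000000010010100011111100 left by 13 (32-bit) = 0b100101000111111000111011100000 = 622825184

622825184


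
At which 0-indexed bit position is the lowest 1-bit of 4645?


0b1001000100101. Lowest set bit at position 0

0


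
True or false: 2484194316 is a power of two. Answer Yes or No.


0b10010100000100011100110000001100. Multiple bits set => No

No


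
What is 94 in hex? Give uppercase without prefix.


94 = 5E hex

5E


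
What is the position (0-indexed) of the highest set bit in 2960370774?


0b10110000011100111010110001010110. Highest set bit at position 31

31


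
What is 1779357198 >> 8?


0b1101010000011101101011000001110 >> 8 = 0b11010100000111011010110 = 6950614

6950614


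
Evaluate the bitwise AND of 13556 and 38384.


0b11010011110100 & 0b1001010111110000 = 0b1010011110000 = 5360

5360


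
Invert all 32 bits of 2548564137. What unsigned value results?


2548564137 ^ 4294967295 = 1746403158

1746403158


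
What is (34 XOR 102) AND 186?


Step 1: 34 ^ 102 = 68
Step 2: 68 & 186 = 0

0


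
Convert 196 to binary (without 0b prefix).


196 = 11000100 in binary

11000100


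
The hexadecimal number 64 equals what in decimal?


64 hex = 100 decimal

100


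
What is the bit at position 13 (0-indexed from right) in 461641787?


0b11011100001000001100000111011, position 13 = 0

0


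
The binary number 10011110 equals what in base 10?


10011110 in decimal = 158

158


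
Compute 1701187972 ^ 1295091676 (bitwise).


0b1100101011001100001000110000100 ^ 0b1001101001100011000011111011100 = 0b101000010101111001011001011000 = 676828760

676828760


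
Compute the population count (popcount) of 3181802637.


0b10111101101001100111010010001101 has 18 set bits

18


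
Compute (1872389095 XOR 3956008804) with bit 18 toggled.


Step 1: 1872389095 ^ 3956008804 = 2219934851
Step 2: 2219934851 ^ (1 << 18) = 2219934851 ^ 262144 = 2220196995

2220196995


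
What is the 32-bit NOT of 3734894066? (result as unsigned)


~0b11011110100111011111010111110010 = 0b100001011000100000101000001101 = 560073229 (32-bit unsigned)

560073229


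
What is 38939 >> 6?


0b1001100000011011 >> 6 = 0b1001100000 = 608

608


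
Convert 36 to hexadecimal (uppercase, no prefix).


36 = 24 hex

24


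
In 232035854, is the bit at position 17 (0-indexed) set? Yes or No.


0b1101110101001001011000001110, bit 17 = 0. No

No


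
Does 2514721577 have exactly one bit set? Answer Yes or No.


0b10010101111000111001101100101001. Multiple bits set => No

No


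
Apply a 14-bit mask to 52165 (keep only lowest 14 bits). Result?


52165 & 16383 = 3013

3013


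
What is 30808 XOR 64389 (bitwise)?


0b111100001011000 ^ 0b1111101110000101 = 0b1000001111011101 = 33757

33757


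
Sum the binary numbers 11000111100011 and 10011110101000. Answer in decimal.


11000111100011 + 10011110101000 = 101100110001011 = 22923

22923


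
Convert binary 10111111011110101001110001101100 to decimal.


10111111011110101001110001101100 in decimal = 3212483692

3212483692


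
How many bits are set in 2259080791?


0b10000110101001101101011001010111 has 17 set bits

17


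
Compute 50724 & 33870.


0b1100011000100100 & 0b1000010001001110 = 0b1000010000000100 = 33796

33796


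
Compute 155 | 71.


0b10011011 | 0b1000111 = 0b11011111 = 223

223


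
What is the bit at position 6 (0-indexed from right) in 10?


0b1010, position 6 = 0

0


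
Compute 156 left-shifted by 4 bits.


0b10011100 << 4 = 0b100111000000 = 2496

2496


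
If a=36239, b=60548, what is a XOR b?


36239 ^ 60548 = 24843

24843


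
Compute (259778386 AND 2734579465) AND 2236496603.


Step 1: 259778386 & 2734579465 = 41568000
Step 2: 41568000 & 2236496603 = 4850176

4850176


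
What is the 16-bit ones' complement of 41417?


41417 ^ 65535 = 24118

24118


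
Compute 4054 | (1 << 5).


4054 | (1 << 5) = 4054 | 32 = 4086

4086


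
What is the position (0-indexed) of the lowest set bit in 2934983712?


0b10101110111100000100110000100000. Lowest set bit at position 5

5


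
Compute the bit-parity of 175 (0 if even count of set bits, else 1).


0b10101111 has 6 ones => parity 0

0


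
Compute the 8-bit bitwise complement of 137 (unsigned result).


~0b10001001 = 0b1110110 = 118 (8-bit unsigned)

118


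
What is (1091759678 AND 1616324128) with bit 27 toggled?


Step 1: 1091759678 & 1616324128 = 1074931232
Step 2: 1074931232 ^ (1 << 27) = 1074931232 ^ 134217728 = 1209148960

1209148960


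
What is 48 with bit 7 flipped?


48 ^ (1 << 7) = 48 ^ 128 = 176

176


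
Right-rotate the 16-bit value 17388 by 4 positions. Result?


Rotate 0b100001111101100 right by 4 (16-bit) = 0b1100010000111110 = 50238

50238


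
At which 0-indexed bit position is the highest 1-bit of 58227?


0b1110001101110011. Highest set bit at position 15

15


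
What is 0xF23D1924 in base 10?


F23D1924 hex = 4064090404 decimal

4064090404


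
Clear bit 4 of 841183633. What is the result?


841183633 & ~(1 << 4) = 841183617

841183617


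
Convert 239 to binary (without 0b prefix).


239 = 11101111 in binary

11101111


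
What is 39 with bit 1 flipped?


39 ^ (1 << 1) = 39 ^ 2 = 37

37


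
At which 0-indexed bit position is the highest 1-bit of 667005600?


0b100111110000011011001010100000. Highest set bit at position 29

29


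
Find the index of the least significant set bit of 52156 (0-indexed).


0b1100101110111100. Lowest set bit at position 2

2


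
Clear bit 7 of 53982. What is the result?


53982 & ~(1 << 7) = 53854

53854


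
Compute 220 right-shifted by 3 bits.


0b11011100 >> 3 = 0b11011 = 27

27


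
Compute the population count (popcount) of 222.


0b11011110 has 6 set bits

6


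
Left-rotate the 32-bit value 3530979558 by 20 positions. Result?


Rotate 0b11010010011101100111100011100110 left by 20 (32-bit) = 0b10001110011011010010011101100111 = 2389518183

2389518183


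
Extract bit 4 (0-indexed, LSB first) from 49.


0b110001, position 4 = 1

1


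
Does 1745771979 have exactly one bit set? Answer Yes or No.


0b1101000000011100101110111001011. Multiple bits set => No

No


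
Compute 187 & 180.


0b10111011 & 0b10110100 = 0b10110000 = 176

176


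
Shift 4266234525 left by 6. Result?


0b11111110010010011001001010011101 << 6 = 0b11111110010010011001001010011101000000 = 273039009600

273039009600


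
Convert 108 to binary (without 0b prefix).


108 = 1101100 in binary

1101100


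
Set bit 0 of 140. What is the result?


140 | (1 << 0) = 140 | 1 = 141

141


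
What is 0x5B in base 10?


5B hex = 91 decimal

91


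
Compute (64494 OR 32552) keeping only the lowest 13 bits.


Step 1: 64494 | 32552 = 65518
Step 2: 65518 & 8191 = 8174

8174


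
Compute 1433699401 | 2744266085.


0b1010101011101001000010001001001 | 0b10100011100100100010110101100101 = 0b11110111111101101010110101101101 = 4160138605

4160138605


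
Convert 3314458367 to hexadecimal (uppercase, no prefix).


3314458367 = C58E9EFF hex

C58E9EFF


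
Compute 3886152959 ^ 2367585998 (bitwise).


0b11100111101000011111110011111111 ^ 0b10001101000111100111111011001110 = 0b1101010101111111000001000110001 = 1790935601

1790935601


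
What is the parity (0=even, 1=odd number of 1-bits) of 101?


0b1100101 has 4 ones => parity 0

0


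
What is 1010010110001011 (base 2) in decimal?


1010010110001011 in decimal = 42379

42379


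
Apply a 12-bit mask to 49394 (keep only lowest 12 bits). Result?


49394 & 4095 = 242

242


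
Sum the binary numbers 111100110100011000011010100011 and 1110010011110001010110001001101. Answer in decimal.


111100110100011000011010100011 + 1110010011110001010110001001101 = 10101111010010100011001011110000 = 2940875504

2940875504


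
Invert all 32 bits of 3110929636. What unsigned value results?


3110929636 ^ 4294967295 = 1184037659

1184037659


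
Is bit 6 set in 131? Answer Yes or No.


0b10000011, bit 6 = 0. No

No


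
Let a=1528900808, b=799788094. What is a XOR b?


1528900808 ^ 799788094 = 1955258614

1955258614


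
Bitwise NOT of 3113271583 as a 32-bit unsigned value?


~0b10111001100100001100000100011111 = 0b1000110011011110011111011100000 = 1181695712 (32-bit unsigned)

1181695712


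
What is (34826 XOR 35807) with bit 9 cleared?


Step 1: 34826 ^ 35807 = 981
Step 2: 981 & ~(1 << 9) = 469

469


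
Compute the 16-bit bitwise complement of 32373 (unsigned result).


~0b111111001110101 = 0b1000000110001010 = 33162 (16-bit unsigned)

33162


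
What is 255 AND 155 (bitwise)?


0b11111111 & 0b10011011 = 0b10011011 = 155

155


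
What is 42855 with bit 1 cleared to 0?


42855 & ~(1 << 1) = 42853

42853


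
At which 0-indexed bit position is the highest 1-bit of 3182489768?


0b10111101101100001111000010101000. Highest set bit at position 31

31


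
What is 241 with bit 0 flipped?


241 ^ (1 << 0) = 241 ^ 1 = 240

240


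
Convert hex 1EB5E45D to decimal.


1EB5E45D hex = 515236957 decimal

515236957


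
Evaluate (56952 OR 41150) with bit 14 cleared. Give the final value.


Step 1: 56952 | 41150 = 65278
Step 2: 65278 & ~(1 << 14) = 48894

48894


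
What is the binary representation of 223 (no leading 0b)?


223 = 11011111 in binary

11011111


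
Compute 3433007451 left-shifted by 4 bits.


0b11001100100111111000100101011011 << 4 = 0b110011001001111110001001010110110000 = 54928119216

54928119216


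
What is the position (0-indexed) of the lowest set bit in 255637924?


0b1111001111001011100110100100. Lowest set bit at position 2

2


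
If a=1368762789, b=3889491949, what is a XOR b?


1368762789 ^ 3889491949 = 3057731144

3057731144


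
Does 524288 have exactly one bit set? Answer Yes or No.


0b10000000000000000000. Only one bit set => Yes

Yes


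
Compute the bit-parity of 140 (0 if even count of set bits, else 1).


0b10001100 has 3 ones => parity 1

1


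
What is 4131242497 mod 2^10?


4131242497 & 1023 = 513

513


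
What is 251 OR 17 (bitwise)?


0b11111011 | 0b10001 = 0b11111011 = 251

251


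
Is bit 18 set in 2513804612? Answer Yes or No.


0b10010101110101011001110101000100, bit 18 = 1. Yes

Yes


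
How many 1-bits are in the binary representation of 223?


0b11011111 has 7 set bits

7


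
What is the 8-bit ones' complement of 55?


55 ^ 255 = 200

200


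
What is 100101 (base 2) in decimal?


100101 in decimal = 37

37


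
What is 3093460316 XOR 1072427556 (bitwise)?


0b10111000011000100111010101011100 ^ 0b111111111010111111001000100100 = 0b10000111100010011000011101111000 = 2273937272

2273937272


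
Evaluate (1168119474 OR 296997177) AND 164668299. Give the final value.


Step 1: 1168119474 | 296997177 = 1437849531
Step 2: 1437849531 & 164668299 = 26248075

26248075


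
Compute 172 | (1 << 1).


172 | (1 << 1) = 172 | 2 = 174

174


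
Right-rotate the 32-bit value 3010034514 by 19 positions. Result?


Rotate 0b10110011011010010111101101010010 right by 19 (32-bit) = 0b101111011010100101011001101101 = 795498093

795498093


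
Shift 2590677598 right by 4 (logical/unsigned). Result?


0b10011010011010101001101001011110 >> 4 = 0b1001101001101010100110100101 = 161917349

161917349


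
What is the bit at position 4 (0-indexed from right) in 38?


0b100110, position 4 = 0

0


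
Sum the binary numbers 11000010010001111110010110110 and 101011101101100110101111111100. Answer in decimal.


11000010010001111110010110110 + 101011101101100110101111111100 = 1000011111111110110100010110010 = 1140811954

1140811954


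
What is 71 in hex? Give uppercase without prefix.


71 = 47 hex

47


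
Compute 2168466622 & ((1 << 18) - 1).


2168466622 & 262143 = 11454

11454


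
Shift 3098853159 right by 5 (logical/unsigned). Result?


0b10111000101101001011111100100111 >> 5 = 0b101110001011010010111111001 = 96839161

96839161


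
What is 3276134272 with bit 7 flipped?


3276134272 ^ (1 << 7) = 3276134272 ^ 128 = 3276134144

3276134144


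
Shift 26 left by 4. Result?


0b11010 << 4 = 0b110100000 = 416

416


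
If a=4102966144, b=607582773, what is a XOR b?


4102966144 ^ 607582773 = 3501765045

3501765045


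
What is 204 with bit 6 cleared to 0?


204 & ~(1 << 6) = 140

140


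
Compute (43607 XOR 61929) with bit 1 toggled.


Step 1: 43607 ^ 61929 = 23486
Step 2: 23486 ^ (1 << 1) = 23486 ^ 2 = 23484

23484


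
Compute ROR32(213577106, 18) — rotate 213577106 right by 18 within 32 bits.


Rotate 0b1100101110101110110110010010 right by 18 (32-bit) = 0b10111011011001001000001100101110 = 3143926574

3143926574


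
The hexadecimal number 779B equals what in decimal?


779B hex = 30619 decimal

30619


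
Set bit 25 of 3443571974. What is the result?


3443571974 | (1 << 25) = 3443571974 | 33554432 = 3477126406

3477126406


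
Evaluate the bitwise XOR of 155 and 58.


0b10011011 ^ 0b111010 = 0b10100001 = 161

161


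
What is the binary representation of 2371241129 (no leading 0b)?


2371241129 = 10001101010101100100010010101001 in binary

10001101010101100100010010101001


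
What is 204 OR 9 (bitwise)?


0b11001100 | 0b1001 = 0b11001101 = 205

205


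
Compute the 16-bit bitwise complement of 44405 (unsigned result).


~0b1010110101110101 = 0b101001010001010 = 21130 (16-bit unsigned)

21130


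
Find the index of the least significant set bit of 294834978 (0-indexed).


0b10001100100101101001100100010. Lowest set bit at position 1

1


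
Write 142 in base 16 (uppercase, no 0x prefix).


142 = 8E hex

8E


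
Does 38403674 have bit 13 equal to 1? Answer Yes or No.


0b10010010011111111001011010, bit 13 = 1. Yes

Yes


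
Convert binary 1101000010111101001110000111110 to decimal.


1101000010111101001110000111110 in decimal = 1751030846

1751030846


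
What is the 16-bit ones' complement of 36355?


36355 ^ 65535 = 29180

29180


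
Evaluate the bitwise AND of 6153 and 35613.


0b1100000001001 & 0b1000101100011101 = 0b100000001001 = 2057

2057


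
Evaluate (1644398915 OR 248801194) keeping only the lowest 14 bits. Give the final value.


Step 1: 1644398915 | 248801194 = 1859645419
Step 2: 1859645419 & 16383 = 12267

12267


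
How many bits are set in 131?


0b10000011 has 3 set bits

3


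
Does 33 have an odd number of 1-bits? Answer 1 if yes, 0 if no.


0b100001 has 2 ones => parity 0

0


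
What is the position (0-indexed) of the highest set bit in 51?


0b110011. Highest set bit at position 5

5


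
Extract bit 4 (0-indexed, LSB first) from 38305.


0b1001010110100001, position 4 = 0

0


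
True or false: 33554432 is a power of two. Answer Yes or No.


0b10000000000000000000000000. Only one bit set => Yes

Yes


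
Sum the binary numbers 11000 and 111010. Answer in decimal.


11000 + 111010 = 1010010 = 82

82


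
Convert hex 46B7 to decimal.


46B7 hex = 18103 decimal

18103


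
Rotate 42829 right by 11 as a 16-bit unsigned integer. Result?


Rotate 0b1010011101001101 right by 11 (16-bit) = 0b1110100110110100 = 59828

59828


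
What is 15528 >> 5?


0b11110010101000 >> 5 = 0b111100101 = 485

485


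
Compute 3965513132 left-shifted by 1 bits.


0b11101100010111001110110110101100 << 1 = 0b111011000101110011101101101011000 = 7931026264

7931026264


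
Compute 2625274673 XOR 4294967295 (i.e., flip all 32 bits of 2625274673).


2625274673 ^ 4294967295 = 1669692622

1669692622


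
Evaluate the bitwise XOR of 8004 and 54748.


0b1111101000100 ^ 0b1101010111011100 = 0b1100101010011000 = 51864

51864


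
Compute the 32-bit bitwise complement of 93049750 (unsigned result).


~0b101100010111101001110010110 = 0b11111010011101000010110001101001 = 4201917545 (32-bit unsigned)

4201917545


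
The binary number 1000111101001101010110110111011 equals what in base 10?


1000111101001101010110110111011 in decimal = 1202105787

1202105787


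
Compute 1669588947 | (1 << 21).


1669588947 | (1 << 21) = 1669588947 | 2097152 = 1671686099

1671686099


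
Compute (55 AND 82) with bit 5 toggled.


Step 1: 55 & 82 = 18
Step 2: 18 ^ (1 << 5) = 18 ^ 32 = 50

50


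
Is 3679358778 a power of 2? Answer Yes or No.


0b11011011010011101000111100111010. Multiple bits set => No

No


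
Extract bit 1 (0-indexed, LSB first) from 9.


0b1001, position 1 = 0

0


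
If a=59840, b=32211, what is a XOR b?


59840 ^ 32211 = 37907

37907


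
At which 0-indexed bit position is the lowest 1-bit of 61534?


0b1111000001011110. Lowest set bit at position 1

1


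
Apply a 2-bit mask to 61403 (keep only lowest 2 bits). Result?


61403 & 3 = 3

3


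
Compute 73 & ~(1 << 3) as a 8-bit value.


73 & ~(1 << 3) = 65

65


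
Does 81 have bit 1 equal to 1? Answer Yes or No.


0b1010001, bit 1 = 0. No

No


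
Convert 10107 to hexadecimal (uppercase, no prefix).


10107 = 277B hex

277B


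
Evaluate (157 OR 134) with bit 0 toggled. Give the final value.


Step 1: 157 | 134 = 159
Step 2: 159 ^ (1 << 0) = 159 ^ 1 = 158

158


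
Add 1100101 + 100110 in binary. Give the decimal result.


1100101 + 100110 = 10001011 = 139

139


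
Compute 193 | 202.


0b11000001 | 0b11001010 = 0b11001011 = 203

203


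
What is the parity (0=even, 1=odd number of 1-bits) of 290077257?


0b10001010010100011101001001001 has 12 ones => parity 0

0


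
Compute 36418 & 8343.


0b1000111001000010 & 0b10000010010111 = 0b10 = 2

2


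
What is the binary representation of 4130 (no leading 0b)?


4130 = 1000000100010 in binary

1000000100010


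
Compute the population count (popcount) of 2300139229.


0b10001001000110010101011011011101 has 16 set bits

16


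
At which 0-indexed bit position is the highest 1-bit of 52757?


0b1100111000010101. Highest set bit at position 15

15


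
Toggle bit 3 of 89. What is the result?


89 ^ (1 << 3) = 89 ^ 8 = 81

81


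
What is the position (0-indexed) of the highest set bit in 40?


0b101000. Highest set bit at position 5

5


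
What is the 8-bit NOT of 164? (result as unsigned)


~0b10100100 = 0b1011011 = 91 (8-bit unsigned)

91


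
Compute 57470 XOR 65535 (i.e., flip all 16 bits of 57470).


57470 ^ 65535 = 8065

8065


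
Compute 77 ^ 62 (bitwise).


0b1001101 ^ 0b111110 = 0b1110011 = 115

115


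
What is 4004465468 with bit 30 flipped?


4004465468 ^ (1 << 30) = 4004465468 ^ 1073741824 = 2930723644

2930723644


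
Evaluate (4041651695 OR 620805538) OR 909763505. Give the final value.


Step 1: 4041651695 | 620805538 = 4125539823
Step 2: 4125539823 | 909763505 = 4160749567

4160749567


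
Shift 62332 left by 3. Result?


0b1111001101111100 << 3 = 0b1111001101111100000 = 498656

498656


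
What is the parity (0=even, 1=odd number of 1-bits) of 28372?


0b110111011010100 has 9 ones => parity 1

1


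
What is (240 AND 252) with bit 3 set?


Step 1: 240 & 252 = 240
Step 2: 240 | (1 << 3) = 240 | 8 = 248

248


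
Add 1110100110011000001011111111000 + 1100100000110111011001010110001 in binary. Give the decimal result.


1110100110011000001011111111000 + 1100100000110111011001010110001 = 11011000111001111100101010101001 = 3639069353

3639069353


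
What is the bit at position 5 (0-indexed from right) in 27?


0b11011, position 5 = 0

0


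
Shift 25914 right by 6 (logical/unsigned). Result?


0b110010100111010 >> 6 = 0b110010100 = 404

404


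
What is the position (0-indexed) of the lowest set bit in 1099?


0b10001001011. Lowest set bit at position 0

0


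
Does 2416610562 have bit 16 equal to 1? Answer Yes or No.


0b10010000000010101000110100000010, bit 16 = 0. No

No


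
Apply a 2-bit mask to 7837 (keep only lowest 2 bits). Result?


7837 & 3 = 1

1


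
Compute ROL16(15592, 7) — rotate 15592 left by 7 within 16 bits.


Rotate 0b11110011101000 left by 7 (16-bit) = 0b111010000011110 = 29726

29726


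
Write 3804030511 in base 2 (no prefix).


3804030511 = 11100010101111001110011000101111 in binary

11100010101111001110011000101111


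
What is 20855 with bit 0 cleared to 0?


20855 & ~(1 << 0) = 20854

20854


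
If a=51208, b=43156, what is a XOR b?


51208 ^ 43156 = 24732

24732


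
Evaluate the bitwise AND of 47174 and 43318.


0b1011100001000110 & 0b1010100100110110 = 0b1010100000000110 = 43014

43014


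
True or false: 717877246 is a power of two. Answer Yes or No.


0b101010110010011110111111111110. Multiple bits set => No

No


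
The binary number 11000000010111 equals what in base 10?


11000000010111 in decimal = 12311

12311


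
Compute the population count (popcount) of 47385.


0b1011100100011001 has 8 set bits

8


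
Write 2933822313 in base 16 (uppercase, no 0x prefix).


2933822313 = AEDE9369 hex

AEDE9369


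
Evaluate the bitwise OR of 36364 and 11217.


0b1000111000001100 | 0b10101111010001 = 0b1010111111011101 = 45021

45021


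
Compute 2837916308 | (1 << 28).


2837916308 | (1 << 28) = 2837916308 | 268435456 = 3106351764

3106351764


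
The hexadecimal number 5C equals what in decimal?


5C hex = 92 decimal

92


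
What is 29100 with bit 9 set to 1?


29100 | (1 << 9) = 29100 | 512 = 29612

29612


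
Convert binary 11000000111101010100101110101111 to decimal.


11000000111101010100101110101111 in decimal = 3237301167

3237301167


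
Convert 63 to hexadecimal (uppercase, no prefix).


63 = 3F hex

3F


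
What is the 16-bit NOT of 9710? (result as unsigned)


~0b10010111101110 = 0b1101101000010001 = 55825 (16-bit unsigned)

55825


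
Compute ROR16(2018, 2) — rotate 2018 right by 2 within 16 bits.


Rotate 0b11111100010 right by 2 (16-bit) = 0b1000000111111000 = 33272

33272


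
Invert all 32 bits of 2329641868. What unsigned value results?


2329641868 ^ 4294967295 = 1965325427

1965325427


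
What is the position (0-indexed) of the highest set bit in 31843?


0b111110001100011. Highest set bit at position 14

14


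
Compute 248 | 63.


0b11111000 | 0b111111 = 0b11111111 = 255

255


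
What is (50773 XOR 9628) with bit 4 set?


Step 1: 50773 ^ 9628 = 58313
Step 2: 58313 | (1 << 4) = 58313 | 16 = 58329

58329


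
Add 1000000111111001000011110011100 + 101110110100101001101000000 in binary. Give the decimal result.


1000000111111001000011110011100 + 101110110100101001101000000 = 1000110110101101101101011011100 = 1188485852

1188485852


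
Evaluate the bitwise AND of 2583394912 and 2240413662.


0b10011001111110110111101001100000 & 0b10000101100010011111111111011110 = 0b10000001100010010111101001000000 = 2173270592

2173270592


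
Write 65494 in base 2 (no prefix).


65494 = 1111111111010110 in binary

1111111111010110


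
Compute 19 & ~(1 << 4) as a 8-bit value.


19 & ~(1 << 4) = 3

3


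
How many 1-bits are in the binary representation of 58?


0b111010 has 4 set bits

4


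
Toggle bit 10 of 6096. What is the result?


6096 ^ (1 << 10) = 6096 ^ 1024 = 5072

5072


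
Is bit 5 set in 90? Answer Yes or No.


0b1011010, bit 5 = 0. No

No


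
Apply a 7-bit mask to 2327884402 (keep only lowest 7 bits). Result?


2327884402 & 127 = 114

114


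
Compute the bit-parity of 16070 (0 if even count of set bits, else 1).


0b11111011000110 has 9 ones => parity 1

1


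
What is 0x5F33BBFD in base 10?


5F33BBFD hex = 1597225981 decimal

1597225981


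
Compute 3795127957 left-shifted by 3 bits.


0b11100010001101010000111010010101 << 3 = 0b11100010001101010000111010010101000 = 30361023656

30361023656


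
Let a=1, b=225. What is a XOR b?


1 ^ 225 = 224

224


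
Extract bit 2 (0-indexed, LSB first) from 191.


0b10111111, position 2 = 1

1


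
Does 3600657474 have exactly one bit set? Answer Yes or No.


0b11010110100111011010110001000010. Multiple bits set => No

No


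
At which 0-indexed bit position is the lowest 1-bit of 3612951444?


0b11010111010110010100001110010100. Lowest set bit at position 2

2


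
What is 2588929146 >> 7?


0b10011010010011111110110001111010 >> 7 = 0b1001101001001111111011000 = 20226008

20226008


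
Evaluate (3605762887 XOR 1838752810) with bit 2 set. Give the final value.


Step 1: 3605762887 ^ 1838752810 = 3144857453
Step 2: 3144857453 | (1 << 2) = 3144857453 | 4 = 3144857453

3144857453


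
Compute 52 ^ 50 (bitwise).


0b110100 ^ 0b110010 = 0b110 = 6

6


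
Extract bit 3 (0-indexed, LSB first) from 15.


0b1111, position 3 = 1

1


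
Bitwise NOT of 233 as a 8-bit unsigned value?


~0b11101001 = 0b10110 = 22 (8-bit unsigned)

22


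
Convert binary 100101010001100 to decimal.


100101010001100 in decimal = 19084

19084


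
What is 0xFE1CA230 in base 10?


FE1CA230 hex = 4263289392 decimal

4263289392


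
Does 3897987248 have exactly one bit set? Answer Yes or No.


0b11101000010101101001000010110000. Multiple bits set => No

No


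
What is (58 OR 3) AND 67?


Step 1: 58 | 3 = 59
Step 2: 59 & 67 = 3

3


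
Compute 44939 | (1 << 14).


44939 | (1 << 14) = 44939 | 16384 = 61323

61323


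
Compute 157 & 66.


0b10011101 & 0b1000010 = 0b0 = 0

0


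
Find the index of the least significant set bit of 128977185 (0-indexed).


0b111101100000000100100100001. Lowest set bit at position 0

0


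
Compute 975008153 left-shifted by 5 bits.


0b111010000111010111000110011001 << 5 = 0b11101000011101011100011001100100000 = 31200260896

31200260896


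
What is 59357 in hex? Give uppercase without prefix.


59357 = E7DD hex

E7DD


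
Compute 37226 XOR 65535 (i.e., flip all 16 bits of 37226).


37226 ^ 65535 = 28309

28309


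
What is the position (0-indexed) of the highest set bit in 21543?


0b101010000100111. Highest set bit at position 14

14


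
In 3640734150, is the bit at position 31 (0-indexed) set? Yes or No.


0b11011001000000010011000111000110, bit 31 = 1. Yes

Yes


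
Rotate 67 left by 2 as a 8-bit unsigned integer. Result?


Rotate 0b1000011 left by 2 (8-bit) = 0b1101 = 13

13


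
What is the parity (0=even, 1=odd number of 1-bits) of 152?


0b10011000 has 3 ones => parity 1

1


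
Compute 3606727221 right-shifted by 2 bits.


0b11010110111110100100101000110101 >> 2 = 0b110101101111101001001010001101 = 901681805

901681805


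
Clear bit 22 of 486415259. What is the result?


486415259 & ~(1 << 22) = 482220955

482220955


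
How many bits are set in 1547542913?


0b1011100001111011010000110000001 has 14 set bits

14


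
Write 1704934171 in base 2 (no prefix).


1704934171 = 1100101100111110011101100011011 in binary

1100101100111110011101100011011


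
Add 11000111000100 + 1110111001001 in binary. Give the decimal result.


11000111000100 + 1110111001001 = 100111110001101 = 20365

20365


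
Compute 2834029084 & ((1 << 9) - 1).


2834029084 & 511 = 28

28


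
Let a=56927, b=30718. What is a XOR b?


56927 ^ 30718 = 43425

43425


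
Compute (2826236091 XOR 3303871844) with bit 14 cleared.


Step 1: 2826236091 ^ 3303871844 = 1822025183
Step 2: 1822025183 & ~(1 << 14) = 1822008799

1822008799


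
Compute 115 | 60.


0b1110011 | 0b111100 = 0b1111111 = 127

127


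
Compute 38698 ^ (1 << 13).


38698 ^ (1 << 13) = 38698 ^ 8192 = 46890

46890


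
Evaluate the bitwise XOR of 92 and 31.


0b1011100 ^ 0b11111 = 0b1000011 = 67

67


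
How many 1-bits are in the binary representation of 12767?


0b11000111011111 has 10 set bits

10


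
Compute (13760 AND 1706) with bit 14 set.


Step 1: 13760 & 1706 = 1152
Step 2: 1152 | (1 << 14) = 1152 | 16384 = 17536

17536


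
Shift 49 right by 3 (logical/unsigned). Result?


0b110001 >> 3 = 0b110 = 6

6


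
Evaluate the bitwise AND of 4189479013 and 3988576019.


0b11111001101101100110000001100101 & 0b11101101101111001101011100010011 = 0b11101001101101000100000000000001 = 3920904193

3920904193


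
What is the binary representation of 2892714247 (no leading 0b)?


2892714247 = 10101100011010110101000100000111 in binary

10101100011010110101000100000111


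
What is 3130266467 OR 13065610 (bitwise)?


0b10111010100101000001001101100011 | 0b110001110101110110001010 = 0b10111010110101110101111111101011 = 3134676971

3134676971


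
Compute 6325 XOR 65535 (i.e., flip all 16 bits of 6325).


6325 ^ 65535 = 59210

59210


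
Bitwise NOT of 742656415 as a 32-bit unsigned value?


~0b101100010001000000100110011111 = 0b11010011101110111111011001100000 = 3552310880 (32-bit unsigned)

3552310880


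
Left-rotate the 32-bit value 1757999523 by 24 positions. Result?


Rotate 0b1101000110010001111000110100011 left by 24 (32-bit) = 0b10100011011010001100100011110001 = 2741553393

2741553393


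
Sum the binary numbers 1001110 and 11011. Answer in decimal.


1001110 + 11011 = 1101001 = 105

105


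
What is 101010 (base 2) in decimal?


101010 in decimal = 42

42


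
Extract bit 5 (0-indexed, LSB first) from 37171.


0b1001000100110011, position 5 = 1

1


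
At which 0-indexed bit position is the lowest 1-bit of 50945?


0b1100011100000001. Lowest set bit at position 0

0


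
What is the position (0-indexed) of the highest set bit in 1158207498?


0b1000101000010001101100000001010. Highest set bit at position 30

30


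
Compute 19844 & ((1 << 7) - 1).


19844 & 127 = 4

4


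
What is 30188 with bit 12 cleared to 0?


30188 & ~(1 << 12) = 26092

26092


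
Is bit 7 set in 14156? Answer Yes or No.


0b11011101001100, bit 7 = 0. No

No


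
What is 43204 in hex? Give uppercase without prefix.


43204 = A8C4 hex

A8C4


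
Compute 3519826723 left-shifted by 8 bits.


0b11010001110011000100101100100011 << 8 = 0b1101000111001100010010110010001100000000 = 901075641088

901075641088


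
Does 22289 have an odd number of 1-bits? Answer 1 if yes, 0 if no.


0b101011100010001 has 7 ones => parity 1

1


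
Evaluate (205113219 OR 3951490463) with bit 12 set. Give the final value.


Step 1: 205113219 | 3951490463 = 4022335391
Step 2: 4022335391 | (1 << 12) = 4022335391 | 4096 = 4022335391

4022335391


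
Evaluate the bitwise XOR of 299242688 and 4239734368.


0b10001110101100001010011000000 ^ 0b11111100101101010011011001100000 = 0b11101101011000110010001010100000 = 3982697120

3982697120


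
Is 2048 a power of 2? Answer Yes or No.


0b100000000000. Only one bit set => Yes

Yes


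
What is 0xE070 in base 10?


E070 hex = 57456 decimal

57456


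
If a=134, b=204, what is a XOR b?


134 ^ 204 = 74

74


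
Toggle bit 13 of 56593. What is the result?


56593 ^ (1 << 13) = 56593 ^ 8192 = 64785

64785


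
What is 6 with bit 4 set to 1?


6 | (1 << 4) = 6 | 16 = 22

22


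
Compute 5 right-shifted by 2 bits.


0b101 >> 2 = 0b1 = 1

1


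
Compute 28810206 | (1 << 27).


28810206 | (1 << 27) = 28810206 | 134217728 = 163027934

163027934


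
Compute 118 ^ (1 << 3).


118 ^ (1 << 3) = 118 ^ 8 = 126

126


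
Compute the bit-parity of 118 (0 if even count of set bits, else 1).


0b1110110 has 5 ones => parity 1

1


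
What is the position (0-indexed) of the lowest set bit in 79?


0b1001111. Lowest set bit at position 0

0


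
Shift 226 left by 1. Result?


0b11100010 << 1 = 0b111000100 = 452

452


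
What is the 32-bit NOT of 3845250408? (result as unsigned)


~0b11100101001100011101110101101000 = 0b11010110011100010001010010111 = 449716887 (32-bit unsigned)

449716887


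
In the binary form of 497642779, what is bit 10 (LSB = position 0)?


0b11101101010010110110100011011, position 10 = 1

1


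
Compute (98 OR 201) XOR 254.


Step 1: 98 | 201 = 235
Step 2: 235 ^ 254 = 21

21


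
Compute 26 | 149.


0b11010 | 0b10010101 = 0b10011111 = 159

159


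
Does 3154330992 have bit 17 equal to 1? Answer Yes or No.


0b10111100000000110100010101110000, bit 17 = 1. Yes

Yes


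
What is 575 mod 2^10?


575 & 1023 = 575

575


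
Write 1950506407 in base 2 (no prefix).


1950506407 = 1110100010000100101110110100111 in binary

1110100010000100101110110100111


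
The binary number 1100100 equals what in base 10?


1100100 in decimal = 100

100


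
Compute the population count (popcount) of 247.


0b11110111 has 7 set bits

7


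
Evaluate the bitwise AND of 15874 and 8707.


0b11111000000010 & 0b10001000000011 = 0b10001000000010 = 8706

8706


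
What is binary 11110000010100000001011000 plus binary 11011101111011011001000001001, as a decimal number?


11110000010100000001011000 + 11011101111011011001000001001 = 11111011111101111001001100001 = 528413281

528413281


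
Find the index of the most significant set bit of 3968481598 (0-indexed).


0b11101100100010100011100100111110. Highest set bit at position 31

31


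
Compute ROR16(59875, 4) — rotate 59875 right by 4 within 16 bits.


Rotate 0b1110100111100011 right by 4 (16-bit) = 0b11111010011110 = 16030

16030


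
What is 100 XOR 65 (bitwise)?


0b1100100 ^ 0b1000001 = 0b100101 = 37

37


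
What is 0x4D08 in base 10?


4D08 hex = 19720 decimal

19720
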